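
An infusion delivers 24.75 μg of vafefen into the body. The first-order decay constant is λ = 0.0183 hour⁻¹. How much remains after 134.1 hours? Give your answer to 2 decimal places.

t½ = ln 2 / λ = 0.69315 / 0.0183 ≈ 37.877 hours.
Number of half-lives: n = 134.1/37.877 ≈ 3.5404.
Remaining = 24.75 × (1/2)^3.5404 = 24.75 × 0.085947 ≈ 2.1272 μg.

2.13 μg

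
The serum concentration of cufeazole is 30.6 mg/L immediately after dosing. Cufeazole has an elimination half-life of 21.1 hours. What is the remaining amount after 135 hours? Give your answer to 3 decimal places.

0.363 mg/L

Number of half-lives: n = 135/21.1 ≈ 6.3981.
Remaining = 30.6 × (1/2)^6.3981 = 30.6 × 0.011857 ≈ 0.36283 mg/L.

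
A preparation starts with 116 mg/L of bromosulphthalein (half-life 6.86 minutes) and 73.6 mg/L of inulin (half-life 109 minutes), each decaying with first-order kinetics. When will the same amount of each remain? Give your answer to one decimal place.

4.8 minutes

Set 116·(1/2)^(t/6.86) = 73.6·(1/2)^(t/109).
Taking log₂: log₂(116/73.6) = t·(1/6.86 − 1/109).
log₂(1.5761) = 0.65635; 1/6.86 − 1/109 = 0.1366.
t = 0.65635 / 0.1366 ≈ 4.8049 minutes.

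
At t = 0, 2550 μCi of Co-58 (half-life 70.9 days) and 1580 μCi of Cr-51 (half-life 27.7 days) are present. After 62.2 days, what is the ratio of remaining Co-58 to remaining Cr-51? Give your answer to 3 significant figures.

Co-58: 2550 × (1/2)^(62.2/70.9) = 2550 × (1/2)^0.87729 ≈ 1388.2 μCi.
Cr-51: 1580 × (1/2)^(62.2/27.7) = 1580 × (1/2)^2.2455 ≈ 333.19 μCi.
Ratio ≈ 1388.2 / 333.19 ≈ 4.1663.

4.17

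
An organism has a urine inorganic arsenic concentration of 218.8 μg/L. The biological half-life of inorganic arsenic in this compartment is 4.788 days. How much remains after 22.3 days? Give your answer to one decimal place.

8.7 μg/L

Number of half-lives: n = 22.3/4.788 ≈ 4.6575.
Remaining = 218.8 × (1/2)^4.6575 = 218.8 × 0.039624 ≈ 8.6698 μg/L.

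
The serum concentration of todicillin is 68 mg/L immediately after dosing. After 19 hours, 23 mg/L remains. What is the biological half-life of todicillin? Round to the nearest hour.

A/A₀ = 23/68 ≈ 0.33824.
n = log₂(2.9565) ≈ 1.5639 half-lives elapsed in 19 hours.
t½ = 19/1.5639 ≈ 12.149 hours.

12 hours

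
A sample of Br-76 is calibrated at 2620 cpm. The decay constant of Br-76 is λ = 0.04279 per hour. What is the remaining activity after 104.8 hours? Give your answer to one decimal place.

29.6 cpm

t½ = ln 2 / λ = 0.69315 / 0.04279 ≈ 16.199 hours.
Number of half-lives: n = 104.8/16.199 ≈ 6.4696.
Remaining = 2620 × (1/2)^6.4696 = 2620 × 0.011284 ≈ 29.563 cpm.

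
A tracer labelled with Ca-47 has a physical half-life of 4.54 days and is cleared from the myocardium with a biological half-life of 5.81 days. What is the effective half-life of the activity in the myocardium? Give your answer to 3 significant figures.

2.55 days

1/t_eff = 1/t_phys + 1/t_biol = 1/4.54 + 1/5.81 = 0.39238 per day.
t_eff = 4.54 × 5.81 / (4.54 + 5.81) ≈ 2.5485 days.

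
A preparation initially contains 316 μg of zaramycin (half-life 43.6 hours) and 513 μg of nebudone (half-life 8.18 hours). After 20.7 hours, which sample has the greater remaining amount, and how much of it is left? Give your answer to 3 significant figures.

zaramycin, 227 μg

zaramycin: 316 × (1/2)^0.47477 ≈ 227.39 μg.
nebudone: 513 × (1/2)^2.5306 ≈ 88.786 μg.
Zaramycin has more remaining, at ≈ 227.39 μg.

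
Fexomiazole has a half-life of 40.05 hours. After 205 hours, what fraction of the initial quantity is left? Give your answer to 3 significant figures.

0.0288

n = 205/40.05 ≈ 5.1186 half-lives.
Fraction remaining = (1/2)^5.1186 ≈ 0.028784.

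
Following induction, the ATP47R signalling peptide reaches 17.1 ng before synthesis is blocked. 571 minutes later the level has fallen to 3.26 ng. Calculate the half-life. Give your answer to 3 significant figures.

239 minutes

A/A₀ = 3.26/17.1 ≈ 0.19064.
n = log₂(5.2454) ≈ 2.3911 half-lives elapsed in 571 minutes.
t½ = 571/2.3911 ≈ 238.81 minutes.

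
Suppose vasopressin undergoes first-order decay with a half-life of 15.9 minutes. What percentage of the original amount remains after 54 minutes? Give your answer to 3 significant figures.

9.50%

n = 54/15.9 ≈ 3.3962 half-lives.
Fraction remaining = (1/2)^3.3962 ≈ 0.09498, i.e. 9.498%.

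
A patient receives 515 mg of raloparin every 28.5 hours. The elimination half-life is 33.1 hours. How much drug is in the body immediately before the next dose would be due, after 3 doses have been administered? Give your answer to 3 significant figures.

The 3 doses were given 85.5, 57, 28.5 hours ago.
Total = 515·(1/2)^(85.5/33.1) + 515·(1/2)^(57/33.1) + 515·(1/2)^(28.5/33.1)
      = 85.945 + 156.11 + 283.54 ≈ 525.59 mg.

526 mg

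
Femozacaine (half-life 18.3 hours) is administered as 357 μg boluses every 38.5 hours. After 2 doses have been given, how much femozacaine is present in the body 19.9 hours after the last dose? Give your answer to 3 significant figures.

207 μg

The 2 doses were given 58.4, 19.9 hours ago.
Total = 357·(1/2)^(58.4/18.3) + 357·(1/2)^(19.9/18.3)
      = 39.084 + 168 ≈ 207.09 μg.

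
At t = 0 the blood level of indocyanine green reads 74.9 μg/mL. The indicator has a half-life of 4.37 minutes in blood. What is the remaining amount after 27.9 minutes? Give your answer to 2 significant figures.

0.90 μg/mL

Number of half-lives: n = 27.9/4.37 ≈ 6.3844.
Remaining = 74.9 × (1/2)^6.3844 = 74.9 × 0.01197 ≈ 0.89655 μg/mL.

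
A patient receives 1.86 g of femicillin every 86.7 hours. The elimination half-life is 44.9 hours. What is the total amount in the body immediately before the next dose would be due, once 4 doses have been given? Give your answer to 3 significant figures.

The 4 doses were given 346.8, 260.1, 173.4, 86.7 hours ago.
Total = 1.86·(1/2)^(346.8/44.9) + 1.86·(1/2)^(260.1/44.9) + 1.86·(1/2)^(173.4/44.9) + 1.86·(1/2)^(86.7/44.9)
      = 0.0087985 + 0.033549 + 0.12793 + 0.48779 ≈ 0.65807 g.

0.658 g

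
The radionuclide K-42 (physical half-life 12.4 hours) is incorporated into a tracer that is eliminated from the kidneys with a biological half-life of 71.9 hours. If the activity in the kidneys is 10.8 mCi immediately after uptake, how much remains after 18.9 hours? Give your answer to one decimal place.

1/t_eff = 1/t_phys + 1/t_biol = 1/12.4 + 1/71.9 = 0.094553 per hour.
t_eff = 12.4 × 71.9 / (12.4 + 71.9) ≈ 10.576 hours.
Remaining = 10.8 × (1/2)^(18.9/10.576) = 10.8 × (1/2)^1.7871 ≈ 3.1294 mCi.

3.1 mCi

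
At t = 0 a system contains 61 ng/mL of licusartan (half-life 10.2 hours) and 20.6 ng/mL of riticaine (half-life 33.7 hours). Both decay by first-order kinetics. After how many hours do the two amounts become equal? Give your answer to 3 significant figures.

22.9 hours

Set 61·(1/2)^(t/10.2) = 20.6·(1/2)^(t/33.7).
Taking log₂: log₂(61/20.6) = t·(1/10.2 − 1/33.7).
log₂(2.9612) = 1.5662; 1/10.2 − 1/33.7 = 0.068366.
t = 1.5662 / 0.068366 ≈ 22.909 hours.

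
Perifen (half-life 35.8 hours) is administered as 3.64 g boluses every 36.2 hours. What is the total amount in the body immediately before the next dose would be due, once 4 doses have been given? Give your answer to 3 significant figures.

3.37 g

The 4 doses were given 144.8, 108.6, 72.4, 36.2 hours ago.
Total = 3.64·(1/2)^(144.8/35.8) + 3.64·(1/2)^(108.6/35.8) + 3.64·(1/2)^(72.4/35.8) + 3.64·(1/2)^(36.2/35.8)
      = 0.22056 + 0.44455 + 0.89601 + 1.806 ≈ 3.3671 g.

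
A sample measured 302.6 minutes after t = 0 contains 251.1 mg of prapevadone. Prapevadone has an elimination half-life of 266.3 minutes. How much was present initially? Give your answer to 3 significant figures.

552 mg

Number of half-lives elapsed: n = 302.6/266.3 ≈ 1.1363.
A₀ = A × 2^n = 251.1 × 2^1.1363 = 251.1 × 2.1982 ≈ 551.96 mg.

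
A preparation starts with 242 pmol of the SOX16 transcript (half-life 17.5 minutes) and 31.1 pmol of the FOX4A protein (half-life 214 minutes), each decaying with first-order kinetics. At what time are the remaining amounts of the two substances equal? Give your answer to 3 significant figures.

56.4 minutes

Set 242·(1/2)^(t/17.5) = 31.1·(1/2)^(t/214).
Taking log₂: log₂(242/31.1) = t·(1/17.5 − 1/214).
log₂(7.7814) = 2.96; 1/17.5 − 1/214 = 0.05247.
t = 2.96 / 0.05247 ≈ 56.414 minutes.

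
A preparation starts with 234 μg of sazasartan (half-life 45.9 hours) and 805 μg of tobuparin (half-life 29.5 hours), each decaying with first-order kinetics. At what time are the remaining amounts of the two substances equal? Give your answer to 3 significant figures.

147 hours

Set 234·(1/2)^(t/45.9) = 805·(1/2)^(t/29.5).
Taking log₂: log₂(234/805) = t·(1/45.9 − 1/29.5).
log₂(0.29068) = -1.7825; 1/45.9 − 1/29.5 = -0.012112.
t = -1.7825 / -0.012112 ≈ 147.17 hours.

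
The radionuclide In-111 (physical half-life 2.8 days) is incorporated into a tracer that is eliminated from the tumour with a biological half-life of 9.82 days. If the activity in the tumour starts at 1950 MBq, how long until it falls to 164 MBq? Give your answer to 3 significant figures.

7.78 days

1/t_eff = 1/t_phys + 1/t_biol = 1/2.8 + 1/9.82 = 0.45898 per day.
t_eff = 2.8 × 9.82 / (2.8 + 9.82) ≈ 2.1788 days.
n = log₂(1950/164) ≈ 3.5717; t = 3.5717 × 2.1788 ≈ 7.7819 days.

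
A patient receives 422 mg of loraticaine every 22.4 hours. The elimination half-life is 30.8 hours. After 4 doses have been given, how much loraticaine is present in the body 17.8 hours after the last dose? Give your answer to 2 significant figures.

The 4 doses were given 85, 62.6, 40.2, 17.8 hours ago.
Total = 422·(1/2)^(85/30.8) + 422·(1/2)^(62.6/30.8) + 422·(1/2)^(40.2/30.8) + 422·(1/2)^(17.8/30.8)
      = 62.309 + 103.15 + 170.77 + 282.71 ≈ 618.94 mg.

620 mg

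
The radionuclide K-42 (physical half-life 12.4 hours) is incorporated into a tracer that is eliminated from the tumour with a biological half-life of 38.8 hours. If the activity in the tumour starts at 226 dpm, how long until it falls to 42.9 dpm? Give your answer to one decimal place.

1/t_eff = 1/t_phys + 1/t_biol = 1/12.4 + 1/38.8 = 0.10642 per hour.
t_eff = 12.4 × 38.8 / (12.4 + 38.8) ≈ 9.3969 hours.
n = log₂(226/42.9) ≈ 2.3973; t = 2.3973 × 9.3969 ≈ 22.527 hours.

22.5 hours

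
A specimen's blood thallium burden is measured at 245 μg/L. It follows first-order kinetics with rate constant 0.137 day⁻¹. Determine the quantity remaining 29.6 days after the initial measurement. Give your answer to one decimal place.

t½ = ln 2 / k = 0.69315 / 0.137 ≈ 5.0595 days.
Number of half-lives: n = 29.6/5.0595 ≈ 5.8504.
Remaining = 245 × (1/2)^5.8504 = 245 × 0.017332 ≈ 4.2463 μg/L.

4.2 μg/L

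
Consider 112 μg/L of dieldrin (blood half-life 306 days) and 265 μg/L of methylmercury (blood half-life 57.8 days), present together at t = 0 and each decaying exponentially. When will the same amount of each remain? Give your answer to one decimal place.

88.5 days

Set 112·(1/2)^(t/306) = 265·(1/2)^(t/57.8).
Taking log₂: log₂(112/265) = t·(1/306 − 1/57.8).
log₂(0.42264) = -1.2425; 1/306 − 1/57.8 = -0.014033.
t = -1.2425 / -0.014033 ≈ 88.54 days.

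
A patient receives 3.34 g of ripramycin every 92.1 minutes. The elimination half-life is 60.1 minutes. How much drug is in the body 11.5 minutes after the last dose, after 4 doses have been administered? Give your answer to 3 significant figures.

The 4 doses were given 287.8, 195.7, 103.6, 11.5 minutes ago.
Total = 3.34·(1/2)^(287.8/60.1) + 3.34·(1/2)^(195.7/60.1) + 3.34·(1/2)^(103.6/60.1) + 3.34·(1/2)^(11.5/60.1)
      = 0.12084 + 0.34956 + 1.0112 + 2.9251 ≈ 4.4067 g.

4.41 g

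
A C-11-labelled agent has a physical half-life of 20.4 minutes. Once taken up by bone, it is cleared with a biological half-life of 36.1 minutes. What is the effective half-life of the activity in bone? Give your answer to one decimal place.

1/t_eff = 1/t_phys + 1/t_biol = 1/20.4 + 1/36.1 = 0.07672 per minute.
t_eff = 20.4 × 36.1 / (20.4 + 36.1) ≈ 13.034 minutes.

13.0 minutes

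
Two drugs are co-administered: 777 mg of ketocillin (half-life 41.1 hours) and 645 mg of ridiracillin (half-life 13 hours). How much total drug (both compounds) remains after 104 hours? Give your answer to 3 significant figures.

ketocillin: 777 × (1/2)^(104/41.1) = 777 × (1/2)^2.5304 ≈ 134.49 mg.
ridiracillin: 645 × (1/2)^(104/13) = 645 × (1/2)^8 ≈ 2.5195 mg.
Total = 134.49 + 2.5195 ≈ 137.01 mg.

137 mg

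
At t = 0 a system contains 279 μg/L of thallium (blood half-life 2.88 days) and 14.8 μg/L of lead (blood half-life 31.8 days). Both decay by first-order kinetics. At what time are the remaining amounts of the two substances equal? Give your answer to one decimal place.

Set 279·(1/2)^(t/2.88) = 14.8·(1/2)^(t/31.8).
Taking log₂: log₂(279/14.8) = t·(1/2.88 − 1/31.8).
log₂(18.851) = 4.2366; 1/2.88 − 1/31.8 = 0.31578.
t = 4.2366 / 0.31578 ≈ 13.416 days.

13.4 days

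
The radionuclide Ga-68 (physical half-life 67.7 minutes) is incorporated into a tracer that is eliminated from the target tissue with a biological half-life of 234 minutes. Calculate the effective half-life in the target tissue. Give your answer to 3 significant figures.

1/t_eff = 1/t_phys + 1/t_biol = 1/67.7 + 1/234 = 0.019045 per minute.
t_eff = 67.7 × 234 / (67.7 + 234) ≈ 52.508 minutes.

52.5 minutes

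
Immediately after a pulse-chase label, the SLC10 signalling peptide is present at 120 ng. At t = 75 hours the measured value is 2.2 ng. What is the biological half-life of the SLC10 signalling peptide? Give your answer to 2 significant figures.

13 hours

A/A₀ = 2.2/120 ≈ 0.018333.
n = log₂(54.545) ≈ 5.7694 half-lives elapsed in 75 hours.
t½ = 75/5.7694 ≈ 13 hours.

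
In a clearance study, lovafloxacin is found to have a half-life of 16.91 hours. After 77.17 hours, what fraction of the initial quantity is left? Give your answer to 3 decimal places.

0.042

n = 77.17/16.91 ≈ 4.5636 half-lives.
Fraction remaining = (1/2)^4.5636 ≈ 0.042289.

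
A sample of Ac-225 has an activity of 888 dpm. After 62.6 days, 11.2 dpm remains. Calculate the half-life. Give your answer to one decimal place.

A/A₀ = 11.2/888 ≈ 0.012613.
n = log₂(79.286) ≈ 6.309 half-lives elapsed in 62.6 days.
t½ = 62.6/6.309 ≈ 9.9224 days.

9.9 days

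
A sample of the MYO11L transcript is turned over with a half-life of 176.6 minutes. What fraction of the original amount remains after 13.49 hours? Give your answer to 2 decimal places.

13.49 hours = 809.4 minutes.
n = 809.4/176.6 ≈ 4.5832 half-lives.
Fraction remaining = (1/2)^4.5832 ≈ 0.041716.

0.04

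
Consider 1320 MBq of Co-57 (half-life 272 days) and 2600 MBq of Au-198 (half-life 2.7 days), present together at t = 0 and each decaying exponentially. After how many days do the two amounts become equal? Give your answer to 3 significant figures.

Set 1320·(1/2)^(t/272) = 2600·(1/2)^(t/2.7).
Taking log₂: log₂(1320/2600) = t·(1/272 − 1/2.7).
log₂(0.50769) = -0.97797; 1/272 − 1/2.7 = -0.36669.
t = -0.97797 / -0.36669 ≈ 2.667 days.

2.67 days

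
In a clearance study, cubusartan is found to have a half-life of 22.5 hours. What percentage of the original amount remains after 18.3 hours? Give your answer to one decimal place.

n = 18.3/22.5 ≈ 0.81333 half-lives.
Fraction remaining = (1/2)^0.81333 ≈ 0.56907, i.e. 56.907%.

56.9%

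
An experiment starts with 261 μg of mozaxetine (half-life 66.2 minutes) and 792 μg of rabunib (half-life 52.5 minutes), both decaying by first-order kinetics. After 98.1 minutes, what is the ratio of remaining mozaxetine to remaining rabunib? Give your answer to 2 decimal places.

0.43

mozaxetine: 261 × (1/2)^(98.1/66.2) = 261 × (1/2)^1.4819 ≈ 93.444 μg.
rabunib: 792 × (1/2)^(98.1/52.5) = 792 × (1/2)^1.8686 ≈ 216.88 μg.
Ratio ≈ 93.444 / 216.88 ≈ 0.43085.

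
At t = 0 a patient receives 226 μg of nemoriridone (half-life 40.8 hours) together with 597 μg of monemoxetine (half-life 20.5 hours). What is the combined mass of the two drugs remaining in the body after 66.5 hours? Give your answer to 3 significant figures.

nemoriridone: 226 × (1/2)^(66.5/40.8) = 226 × (1/2)^1.6299 ≈ 73.023 μg.
monemoxetine: 597 × (1/2)^(66.5/20.5) = 597 × (1/2)^3.2439 ≈ 63.018 μg.
Total = 73.023 + 63.018 ≈ 136.04 μg.

136 μg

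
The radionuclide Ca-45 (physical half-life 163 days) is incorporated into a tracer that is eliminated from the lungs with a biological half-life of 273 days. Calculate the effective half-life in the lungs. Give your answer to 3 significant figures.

1/t_eff = 1/t_phys + 1/t_biol = 1/163 + 1/273 = 0.009798 per day.
t_eff = 163 × 273 / (163 + 273) ≈ 102.06 days.

102 days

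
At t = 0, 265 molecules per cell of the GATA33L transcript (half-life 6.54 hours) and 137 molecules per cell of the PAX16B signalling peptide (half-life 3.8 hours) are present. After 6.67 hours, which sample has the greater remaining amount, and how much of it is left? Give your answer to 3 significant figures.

GATA33L transcript, 131 molecules per cell

GATA33L transcript: 265 × (1/2)^1.0199 ≈ 130.69 molecules per cell.
PAX16B signalling peptide: 137 × (1/2)^1.7553 ≈ 40.582 molecules per cell.
GATA33L transcript has more remaining, at ≈ 130.69 molecules per cell.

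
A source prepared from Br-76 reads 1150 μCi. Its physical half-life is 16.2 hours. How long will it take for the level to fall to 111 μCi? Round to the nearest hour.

55 hours

Fraction remaining = 111/1150 ≈ 0.096522.
n = log₂(1150/111) = ln(10.36)/ln 2 ≈ 3.373 half-lives.
t = n × t½ = 3.373 × 16.2 ≈ 54.643 hours.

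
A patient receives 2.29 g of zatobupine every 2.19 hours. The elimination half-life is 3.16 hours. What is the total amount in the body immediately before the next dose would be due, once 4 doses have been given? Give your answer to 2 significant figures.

The 4 doses were given 8.76, 6.57, 4.38, 2.19 hours ago.
Total = 2.29·(1/2)^(8.76/3.16) + 2.29·(1/2)^(6.57/3.16) + 2.29·(1/2)^(4.38/3.16) + 2.29·(1/2)^(2.19/3.16)
      = 0.33522 + 0.54195 + 0.87616 + 1.4165 ≈ 3.1698 g.

3.2 g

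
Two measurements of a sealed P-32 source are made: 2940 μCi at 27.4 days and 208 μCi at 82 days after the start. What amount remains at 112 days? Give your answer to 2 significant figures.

49 μCi

Over Δt = 82 − 27.4 = 54.6 days, the level fell by a factor of 2940/208 ≈ 14.135.
n = log₂(14.135) ≈ 3.8212 half-lives, so t½ = 54.6/3.8212 ≈ 14.289 days.
From t = 82 to t = 112: 208 × (1/2)^((112−82)/14.289) ≈ 48.533 μCi.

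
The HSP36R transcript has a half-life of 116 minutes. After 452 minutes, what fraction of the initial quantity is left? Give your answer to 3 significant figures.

n = 452/116 ≈ 3.8966 half-lives.
Fraction remaining = (1/2)^3.8966 ≈ 0.067146.

0.0671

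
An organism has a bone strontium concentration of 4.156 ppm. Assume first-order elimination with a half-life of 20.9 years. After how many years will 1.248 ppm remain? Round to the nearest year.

Fraction remaining = 1.248/4.156 ≈ 0.30029.
n = log₂(4.156/1.248) = ln(3.3301)/ln 2 ≈ 1.7356 half-lives.
t = n × t½ = 1.7356 × 20.9 ≈ 36.274 years.

36 years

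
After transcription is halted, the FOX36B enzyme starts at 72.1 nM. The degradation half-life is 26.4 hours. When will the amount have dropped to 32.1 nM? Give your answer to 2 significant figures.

31 hours

Fraction remaining = 32.1/72.1 ≈ 0.44521.
n = log₂(72.1/32.1) = ln(2.2461)/ln 2 ≈ 1.1674 half-lives.
t = n × t½ = 1.1674 × 26.4 ≈ 30.82 hours.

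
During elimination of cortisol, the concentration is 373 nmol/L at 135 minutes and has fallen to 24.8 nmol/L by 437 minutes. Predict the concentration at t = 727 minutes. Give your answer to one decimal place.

Over Δt = 437 − 135 = 302 minutes, the level fell by a factor of 373/24.8 ≈ 15.04.
n = log₂(15.04) ≈ 3.9108 half-lives, so t½ = 302/3.9108 ≈ 77.223 minutes.
From t = 437 to t = 727: 24.8 × (1/2)^((727−437)/77.223) ≈ 1.8364 nmol/L.

1.8 nmol/L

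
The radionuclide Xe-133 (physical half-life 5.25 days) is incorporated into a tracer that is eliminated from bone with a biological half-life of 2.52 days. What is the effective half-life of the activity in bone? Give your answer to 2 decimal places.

1/t_eff = 1/t_phys + 1/t_biol = 1/5.25 + 1/2.52 = 0.5873 per day.
t_eff = 5.25 × 2.52 / (5.25 + 2.52) ≈ 1.7027 days.

1.70 days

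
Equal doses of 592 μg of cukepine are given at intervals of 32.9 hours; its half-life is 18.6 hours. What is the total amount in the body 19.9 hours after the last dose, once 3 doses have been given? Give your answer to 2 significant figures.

390 μg

The 3 doses were given 85.7, 52.8, 19.9 hours ago.
Total = 592·(1/2)^(85.7/18.6) + 592·(1/2)^(52.8/18.6) + 592·(1/2)^(19.9/18.6)
      = 24.284 + 82.753 + 282 ≈ 389.04 μg.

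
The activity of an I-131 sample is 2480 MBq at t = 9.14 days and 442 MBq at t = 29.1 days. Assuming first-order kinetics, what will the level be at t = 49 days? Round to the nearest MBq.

Over Δt = 29.1 − 9.14 = 19.96 days, the level fell by a factor of 2480/442 ≈ 5.6109.
n = log₂(5.6109) ≈ 2.4882 half-lives, so t½ = 19.96/2.4882 ≈ 8.0218 days.
From t = 29.1 to t = 49: 442 × (1/2)^((49−29.1)/8.0218) ≈ 79.185 MBq.

79 MBq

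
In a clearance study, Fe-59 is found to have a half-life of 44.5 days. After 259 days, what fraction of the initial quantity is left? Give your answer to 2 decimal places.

0.02

n = 259/44.5 ≈ 5.8202 half-lives.
Fraction remaining = (1/2)^5.8202 ≈ 0.017699.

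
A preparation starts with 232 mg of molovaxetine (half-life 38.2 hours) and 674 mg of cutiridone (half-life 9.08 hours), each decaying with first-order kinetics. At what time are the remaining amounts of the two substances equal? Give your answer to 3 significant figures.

Set 232·(1/2)^(t/38.2) = 674·(1/2)^(t/9.08).
Taking log₂: log₂(232/674) = t·(1/38.2 − 1/9.08).
log₂(0.34421) = -1.5386; 1/38.2 − 1/9.08 = -0.083954.
t = -1.5386 / -0.083954 ≈ 18.327 hours.

18.3 hours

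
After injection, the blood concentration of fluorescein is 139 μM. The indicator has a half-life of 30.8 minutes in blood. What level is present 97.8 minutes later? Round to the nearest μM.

15 μM

Number of half-lives: n = 97.8/30.8 ≈ 3.1753.
Remaining = 139 × (1/2)^3.1753 = 139 × 0.1107 ≈ 15.387 μM.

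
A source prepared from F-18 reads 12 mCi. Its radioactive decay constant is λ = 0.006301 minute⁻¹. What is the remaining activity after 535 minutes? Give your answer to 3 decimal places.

t½ = ln 2 / λ = 0.69315 / 0.006301 ≈ 110.01 minutes.
Number of half-lives: n = 535/110.01 ≈ 4.8634.
Remaining = 12 × (1/2)^4.8634 = 12 × 0.034354 ≈ 0.41225 mCi.

0.412 mCi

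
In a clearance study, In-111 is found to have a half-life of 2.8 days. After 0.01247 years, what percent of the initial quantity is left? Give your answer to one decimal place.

32.4%

0.01247 years = 4.55155 days.
n = 4.55155/2.8 ≈ 1.6256 half-lives.
Fraction remaining = (1/2)^1.6256 ≈ 0.32409, i.e. 32.409%.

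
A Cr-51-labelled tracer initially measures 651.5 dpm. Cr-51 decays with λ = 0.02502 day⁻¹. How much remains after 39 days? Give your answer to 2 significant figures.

250 dpm

t½ = ln 2 / λ = 0.69315 / 0.02502 ≈ 27.704 days.
Number of half-lives: n = 39/27.704 ≈ 1.4078.
Remaining = 651.5 × (1/2)^1.4078 = 651.5 × 0.3769 ≈ 245.55 dpm.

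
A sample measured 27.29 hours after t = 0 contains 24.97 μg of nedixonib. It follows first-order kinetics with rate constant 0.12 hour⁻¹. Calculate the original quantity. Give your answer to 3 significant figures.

660 μg

t½ = ln 2 / λ = 0.69315 / 0.12 ≈ 5.7762 hours.
Number of half-lives elapsed: n = 27.29/5.7762 ≈ 4.7245.
A₀ = A × 2^n = 24.97 × 2^4.7245 = 24.97 × 26.438 ≈ 660.16 μg.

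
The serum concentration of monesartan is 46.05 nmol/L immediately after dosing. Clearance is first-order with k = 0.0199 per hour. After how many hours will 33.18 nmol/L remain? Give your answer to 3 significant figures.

t½ = ln 2 / k = 0.69315 / 0.0199 ≈ 34.832 hours.
Fraction remaining = 33.18/46.05 ≈ 0.72052.
n = log₂(46.05/33.18) = ln(1.3879)/ln 2 ≈ 0.47289 half-lives.
t = n × t½ = 0.47289 × 34.832 ≈ 16.471 hours.

16.5 hours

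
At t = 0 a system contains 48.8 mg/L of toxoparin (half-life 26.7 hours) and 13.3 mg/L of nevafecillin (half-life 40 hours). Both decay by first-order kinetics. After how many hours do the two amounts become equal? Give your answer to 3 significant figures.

151 hours

Set 48.8·(1/2)^(t/26.7) = 13.3·(1/2)^(t/40).
Taking log₂: log₂(48.8/13.3) = t·(1/26.7 − 1/40).
log₂(3.6692) = 1.8755; 1/26.7 − 1/40 = 0.012453.
t = 1.8755 / 0.012453 ≈ 150.6 hours.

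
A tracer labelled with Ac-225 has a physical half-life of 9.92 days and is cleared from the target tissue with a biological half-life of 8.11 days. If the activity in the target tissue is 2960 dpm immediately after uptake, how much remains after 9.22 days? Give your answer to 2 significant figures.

1/t_eff = 1/t_phys + 1/t_biol = 1/9.92 + 1/8.11 = 0.22411 per day.
t_eff = 9.92 × 8.11 / (9.92 + 8.11) ≈ 4.4621 days.
Remaining = 2960 × (1/2)^(9.22/4.4621) = 2960 × (1/2)^2.0663 ≈ 706.76 dpm.

710 dpm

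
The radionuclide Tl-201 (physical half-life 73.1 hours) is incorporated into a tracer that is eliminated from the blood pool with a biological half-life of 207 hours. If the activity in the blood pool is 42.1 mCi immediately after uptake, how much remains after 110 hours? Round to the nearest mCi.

1/t_eff = 1/t_phys + 1/t_biol = 1/73.1 + 1/207 = 0.018511 per hour.
t_eff = 73.1 × 207 / (73.1 + 207) ≈ 54.022 hours.
Remaining = 42.1 × (1/2)^(110/54.022) = 42.1 × (1/2)^2.0362 ≈ 10.264 mCi.

10 mCi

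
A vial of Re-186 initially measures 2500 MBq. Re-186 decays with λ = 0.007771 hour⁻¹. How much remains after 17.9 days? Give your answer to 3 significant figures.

t½ = ln 2 / λ = 0.69315 / 0.007771 ≈ 89.197 hours.
Convert the elapsed time: 17.9 days = 429.6 hours.
Number of half-lives: n = 429.6/89.197 ≈ 4.8163.
Remaining = 2500 × (1/2)^4.8163 = 2500 × 0.035493 ≈ 88.732 MBq.

88.7 MBq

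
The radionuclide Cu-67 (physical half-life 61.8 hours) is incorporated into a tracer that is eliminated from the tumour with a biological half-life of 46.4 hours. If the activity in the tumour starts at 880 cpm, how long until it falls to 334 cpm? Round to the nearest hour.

1/t_eff = 1/t_phys + 1/t_biol = 1/61.8 + 1/46.4 = 0.037733 per hour.
t_eff = 61.8 × 46.4 / (61.8 + 46.4) ≈ 26.502 hours.
n = log₂(880/334) ≈ 1.3977; t = 1.3977 × 26.502 ≈ 37.041 hours.

37 hours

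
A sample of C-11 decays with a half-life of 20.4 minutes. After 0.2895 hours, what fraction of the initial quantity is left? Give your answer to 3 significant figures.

0.2895 hours = 17.37 minutes.
n = 17.37/20.4 ≈ 0.85147 half-lives.
Fraction remaining = (1/2)^0.85147 ≈ 0.55422.

0.554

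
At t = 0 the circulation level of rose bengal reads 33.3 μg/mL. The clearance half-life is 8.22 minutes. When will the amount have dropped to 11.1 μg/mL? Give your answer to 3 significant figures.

13.0 minutes

Fraction remaining = 11.1/33.3 ≈ 0.33333.
n = log₂(33.3/11.1) = ln(3)/ln 2 ≈ 1.585 half-lives.
t = n × t½ = 1.585 × 8.22 ≈ 13.028 minutes.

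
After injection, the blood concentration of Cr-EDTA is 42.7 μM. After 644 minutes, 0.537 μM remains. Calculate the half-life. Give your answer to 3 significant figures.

102 minutes

A/A₀ = 0.537/42.7 ≈ 0.012576.
n = log₂(79.516) ≈ 6.3132 half-lives elapsed in 644 minutes.
t½ = 644/6.3132 ≈ 102.01 minutes.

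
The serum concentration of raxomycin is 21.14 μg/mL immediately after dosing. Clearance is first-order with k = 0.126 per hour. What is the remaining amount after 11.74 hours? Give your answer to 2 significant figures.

t½ = ln 2 / k = 0.69315 / 0.126 ≈ 5.5012 hours.
Number of half-lives: n = 11.74/5.5012 ≈ 2.1341.
Remaining = 21.14 × (1/2)^2.1341 = 21.14 × 0.22781 ≈ 4.8159 μg/mL.

4.8 μg/mL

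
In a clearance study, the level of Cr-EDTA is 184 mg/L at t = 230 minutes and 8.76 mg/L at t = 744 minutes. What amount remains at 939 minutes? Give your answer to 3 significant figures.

2.76 mg/L

Over Δt = 744 − 230 = 514 minutes, the level fell by a factor of 184/8.76 ≈ 21.005.
n = log₂(21.005) ≈ 4.3926 half-lives, so t½ = 514/4.3926 ≈ 117.01 minutes.
From t = 744 to t = 939: 8.76 × (1/2)^((939−744)/117.01) ≈ 2.7596 mg/L.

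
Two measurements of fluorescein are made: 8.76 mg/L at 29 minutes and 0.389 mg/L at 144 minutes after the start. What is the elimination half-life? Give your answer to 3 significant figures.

Over Δt = 144 − 29 = 115 minutes, the level fell by a factor of 8.76/0.389 ≈ 22.519.
n = log₂(22.519) ≈ 4.4931 half-lives, so t½ = 115/4.4931 ≈ 25.595 minutes.

25.6 minutes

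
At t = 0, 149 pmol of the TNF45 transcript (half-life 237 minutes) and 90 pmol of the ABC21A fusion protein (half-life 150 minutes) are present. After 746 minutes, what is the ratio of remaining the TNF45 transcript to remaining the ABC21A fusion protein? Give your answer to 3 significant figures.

5.87

TNF45 transcript: 149 × (1/2)^(746/237) = 149 × (1/2)^3.1477 ≈ 16.813 pmol.
ABC21A fusion protein: 90 × (1/2)^(746/150) = 90 × (1/2)^4.9733 ≈ 2.865 pmol.
Ratio ≈ 16.813 / 2.865 ≈ 5.8684.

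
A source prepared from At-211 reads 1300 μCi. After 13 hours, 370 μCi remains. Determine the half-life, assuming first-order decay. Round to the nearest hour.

A/A₀ = 370/1300 ≈ 0.28462.
n = log₂(3.5135) ≈ 1.8129 half-lives elapsed in 13 hours.
t½ = 13/1.8129 ≈ 7.1708 hours.

7 hours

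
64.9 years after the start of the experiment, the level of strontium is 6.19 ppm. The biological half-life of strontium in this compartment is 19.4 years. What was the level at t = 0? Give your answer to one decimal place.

Number of half-lives elapsed: n = 64.9/19.4 ≈ 3.3454.
A₀ = A × 2^n = 6.19 × 2^3.3454 = 6.19 × 10.164 ≈ 62.914 ppm.

62.9 ppm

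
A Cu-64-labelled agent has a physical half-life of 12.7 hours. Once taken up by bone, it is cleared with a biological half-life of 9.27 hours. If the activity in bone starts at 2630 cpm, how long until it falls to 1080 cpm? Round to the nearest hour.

7 hours

1/t_eff = 1/t_phys + 1/t_biol = 1/12.7 + 1/9.27 = 0.18662 per hour.
t_eff = 12.7 × 9.27 / (12.7 + 9.27) ≈ 5.3586 hours.
n = log₂(2630/1080) ≈ 1.284; t = 1.284 × 5.3586 ≈ 6.8806 hours.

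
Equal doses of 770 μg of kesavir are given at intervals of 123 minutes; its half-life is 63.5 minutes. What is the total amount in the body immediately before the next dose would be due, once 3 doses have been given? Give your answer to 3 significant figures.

The 3 doses were given 369, 246, 123 minutes ago.
Total = 770·(1/2)^(369/63.5) + 770·(1/2)^(246/63.5) + 770·(1/2)^(123/63.5)
      = 13.715 + 52.517 + 201.09 ≈ 267.32 μg.

267 μg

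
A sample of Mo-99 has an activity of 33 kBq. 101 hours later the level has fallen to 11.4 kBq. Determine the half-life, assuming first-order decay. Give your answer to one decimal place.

65.9 hours

A/A₀ = 11.4/33 ≈ 0.34545.
n = log₂(2.8947) ≈ 1.5334 half-lives elapsed in 101 hours.
t½ = 101/1.5334 ≈ 65.865 hours.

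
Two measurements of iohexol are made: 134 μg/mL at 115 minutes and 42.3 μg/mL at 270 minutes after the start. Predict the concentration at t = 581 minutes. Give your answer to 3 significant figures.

4.18 μg/mL

Over Δt = 270 − 115 = 155 minutes, the level fell by a factor of 134/42.3 ≈ 3.1678.
n = log₂(3.1678) ≈ 1.6635 half-lives, so t½ = 155/1.6635 ≈ 93.177 minutes.
From t = 270 to t = 581: 42.3 × (1/2)^((581−270)/93.177) ≈ 4.1839 μg/mL.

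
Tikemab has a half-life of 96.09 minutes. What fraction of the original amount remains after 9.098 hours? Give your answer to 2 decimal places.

9.098 hours = 545.88 minutes.
n = 545.88/96.09 ≈ 5.6809 half-lives.
Fraction remaining = (1/2)^5.6809 ≈ 0.019493.

0.02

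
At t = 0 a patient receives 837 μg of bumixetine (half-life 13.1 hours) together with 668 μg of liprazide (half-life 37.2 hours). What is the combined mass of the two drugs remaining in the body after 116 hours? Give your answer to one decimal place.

78.7 μg

bumixetine: 837 × (1/2)^(116/13.1) = 837 × (1/2)^8.855 ≈ 1.8077 μg.
liprazide: 668 × (1/2)^(116/37.2) = 668 × (1/2)^3.1183 ≈ 76.927 μg.
Total = 1.8077 + 76.927 ≈ 78.735 μg.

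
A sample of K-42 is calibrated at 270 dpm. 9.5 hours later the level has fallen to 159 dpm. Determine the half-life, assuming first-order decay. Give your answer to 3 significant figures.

A/A₀ = 159/270 ≈ 0.58889.
n = log₂(1.6981) ≈ 0.76393 half-lives elapsed in 9.5 hours.
t½ = 9.5/0.76393 ≈ 12.436 hours.

12.4 hours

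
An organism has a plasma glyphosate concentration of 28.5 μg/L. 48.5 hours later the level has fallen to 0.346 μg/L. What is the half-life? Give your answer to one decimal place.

7.6 hours

A/A₀ = 0.346/28.5 ≈ 0.01214.
n = log₂(82.37) ≈ 6.364 half-lives elapsed in 48.5 hours.
t½ = 48.5/6.364 ≈ 7.6209 hours.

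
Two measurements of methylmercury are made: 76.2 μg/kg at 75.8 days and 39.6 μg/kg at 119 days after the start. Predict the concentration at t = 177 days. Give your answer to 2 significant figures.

Over Δt = 119 − 75.8 = 43.2 days, the level fell by a factor of 76.2/39.6 ≈ 1.9242.
n = log₂(1.9242) ≈ 0.94429 half-lives, so t½ = 43.2/0.94429 ≈ 45.749 days.
From t = 119 to t = 177: 39.6 × (1/2)^((177−119)/45.749) ≈ 16.446 μg/kg.

16 μg/kg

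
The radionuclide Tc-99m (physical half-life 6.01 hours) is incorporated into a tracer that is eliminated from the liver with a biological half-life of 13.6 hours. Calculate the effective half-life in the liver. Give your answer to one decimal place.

4.2 hours

1/t_eff = 1/t_phys + 1/t_biol = 1/6.01 + 1/13.6 = 0.23992 per hour.
t_eff = 6.01 × 13.6 / (6.01 + 13.6) ≈ 4.1681 hours.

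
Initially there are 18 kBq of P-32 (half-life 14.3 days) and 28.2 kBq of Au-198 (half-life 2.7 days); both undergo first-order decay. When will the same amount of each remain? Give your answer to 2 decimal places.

2.16 days

Set 18·(1/2)^(t/14.3) = 28.2·(1/2)^(t/2.7).
Taking log₂: log₂(18/28.2) = t·(1/14.3 − 1/2.7).
log₂(0.6383) = -0.6477; 1/14.3 − 1/2.7 = -0.30044.
t = -0.6477 / -0.30044 ≈ 2.1558 days.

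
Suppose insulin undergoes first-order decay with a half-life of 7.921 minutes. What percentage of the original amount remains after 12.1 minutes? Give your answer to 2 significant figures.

n = 12.1/7.921 ≈ 1.5276 half-lives.
Fraction remaining = (1/2)^1.5276 ≈ 0.34686, i.e. 34.686%.

35%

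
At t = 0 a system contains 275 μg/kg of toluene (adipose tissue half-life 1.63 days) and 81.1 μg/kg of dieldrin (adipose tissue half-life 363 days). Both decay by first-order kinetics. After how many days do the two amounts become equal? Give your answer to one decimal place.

Set 275·(1/2)^(t/1.63) = 81.1·(1/2)^(t/363).
Taking log₂: log₂(275/81.1) = t·(1/1.63 − 1/363).
log₂(3.3909) = 1.7617; 1/1.63 − 1/363 = 0.61074.
t = 1.7617 / 0.61074 ≈ 2.8845 days.

2.9 days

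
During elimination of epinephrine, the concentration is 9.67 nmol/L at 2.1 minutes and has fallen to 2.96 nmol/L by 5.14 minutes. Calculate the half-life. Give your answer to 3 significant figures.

1.78 minutes

Over Δt = 5.14 − 2.1 = 3.04 minutes, the level fell by a factor of 9.67/2.96 ≈ 3.2669.
n = log₂(3.2669) ≈ 1.7079 half-lives, so t½ = 3.04/1.7079 ≈ 1.7799 minutes.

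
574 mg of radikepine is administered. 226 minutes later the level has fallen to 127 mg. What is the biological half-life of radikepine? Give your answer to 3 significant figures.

104 minutes

A/A₀ = 127/574 ≈ 0.22125.
n = log₂(4.5197) ≈ 2.1762 half-lives elapsed in 226 minutes.
t½ = 226/2.1762 ≈ 103.85 minutes.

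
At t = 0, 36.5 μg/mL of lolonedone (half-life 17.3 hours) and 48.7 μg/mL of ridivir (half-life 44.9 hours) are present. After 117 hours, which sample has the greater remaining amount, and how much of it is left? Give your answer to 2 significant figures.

lolonedone: 36.5 × (1/2)^6.763 ≈ 0.33607 μg/mL.
ridivir: 48.7 × (1/2)^2.6058 ≈ 8.0003 μg/mL.
Ridivir has more remaining, at ≈ 8.0003 μg/mL.

ridivir, 8.0 μg/mL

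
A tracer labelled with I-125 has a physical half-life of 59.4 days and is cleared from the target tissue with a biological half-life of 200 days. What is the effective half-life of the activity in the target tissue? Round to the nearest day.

1/t_eff = 1/t_phys + 1/t_biol = 1/59.4 + 1/200 = 0.021835 per day.
t_eff = 59.4 × 200 / (59.4 + 200) ≈ 45.798 days.

46 days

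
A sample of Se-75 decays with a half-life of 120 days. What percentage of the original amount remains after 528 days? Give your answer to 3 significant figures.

4.74%

n = 528/120 ≈ 4.4 half-lives.
Fraction remaining = (1/2)^4.4 ≈ 0.047366, i.e. 4.7366%.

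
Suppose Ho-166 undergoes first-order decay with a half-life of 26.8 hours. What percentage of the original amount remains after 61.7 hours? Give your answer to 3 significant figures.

n = 61.7/26.8 ≈ 2.3022 half-lives.
Fraction remaining = (1/2)^2.3022 ≈ 0.20275, i.e. 20.275%.

20.3%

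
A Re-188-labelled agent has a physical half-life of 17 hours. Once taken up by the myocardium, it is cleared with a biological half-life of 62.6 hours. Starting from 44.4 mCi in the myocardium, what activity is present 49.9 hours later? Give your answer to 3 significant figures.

3.34 mCi

1/t_eff = 1/t_phys + 1/t_biol = 1/17 + 1/62.6 = 0.074798 per hour.
t_eff = 17 × 62.6 / (17 + 62.6) ≈ 13.369 hours.
Remaining = 44.4 × (1/2)^(49.9/13.369) = 44.4 × (1/2)^3.7324 ≈ 3.3405 mCi.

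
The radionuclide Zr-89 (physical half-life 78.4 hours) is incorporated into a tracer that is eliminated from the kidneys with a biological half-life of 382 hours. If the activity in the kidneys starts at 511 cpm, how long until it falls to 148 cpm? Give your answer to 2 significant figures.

1/t_eff = 1/t_phys + 1/t_biol = 1/78.4 + 1/382 = 0.015373 per hour.
t_eff = 78.4 × 382 / (78.4 + 382) ≈ 65.05 hours.
n = log₂(511/148) ≈ 1.7877; t = 1.7877 × 65.05 ≈ 116.29 hours.

120 hours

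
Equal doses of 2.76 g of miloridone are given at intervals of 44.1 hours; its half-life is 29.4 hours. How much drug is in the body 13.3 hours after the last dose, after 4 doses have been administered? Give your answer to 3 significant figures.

3.07 g

The 4 doses were given 145.6, 101.5, 57.4, 13.3 hours ago.
Total = 2.76·(1/2)^(145.6/29.4) + 2.76·(1/2)^(101.5/29.4) + 2.76·(1/2)^(57.4/29.4) + 2.76·(1/2)^(13.3/29.4)
      = 0.089144 + 0.25214 + 0.71315 + 2.0171 ≈ 3.0715 g.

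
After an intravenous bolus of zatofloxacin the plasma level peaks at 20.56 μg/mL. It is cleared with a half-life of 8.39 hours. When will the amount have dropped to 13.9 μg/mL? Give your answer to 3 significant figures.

Fraction remaining = 13.9/20.56 ≈ 0.67607.
n = log₂(20.56/13.9) = ln(1.4791)/ln 2 ≈ 0.56476 half-lives.
t = n × t½ = 0.56476 × 8.39 ≈ 4.7383 hours.

4.74 hours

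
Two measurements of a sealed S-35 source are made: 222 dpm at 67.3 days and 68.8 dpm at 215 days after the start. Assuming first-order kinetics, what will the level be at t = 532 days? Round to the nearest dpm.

Over Δt = 215 − 67.3 = 147.7 days, the level fell by a factor of 222/68.8 ≈ 3.2267.
n = log₂(3.2267) ≈ 1.6901 half-lives, so t½ = 147.7/1.6901 ≈ 87.392 days.
From t = 215 to t = 532: 68.8 × (1/2)^((532−215)/87.392) ≈ 5.5675 dpm.

6 dpm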